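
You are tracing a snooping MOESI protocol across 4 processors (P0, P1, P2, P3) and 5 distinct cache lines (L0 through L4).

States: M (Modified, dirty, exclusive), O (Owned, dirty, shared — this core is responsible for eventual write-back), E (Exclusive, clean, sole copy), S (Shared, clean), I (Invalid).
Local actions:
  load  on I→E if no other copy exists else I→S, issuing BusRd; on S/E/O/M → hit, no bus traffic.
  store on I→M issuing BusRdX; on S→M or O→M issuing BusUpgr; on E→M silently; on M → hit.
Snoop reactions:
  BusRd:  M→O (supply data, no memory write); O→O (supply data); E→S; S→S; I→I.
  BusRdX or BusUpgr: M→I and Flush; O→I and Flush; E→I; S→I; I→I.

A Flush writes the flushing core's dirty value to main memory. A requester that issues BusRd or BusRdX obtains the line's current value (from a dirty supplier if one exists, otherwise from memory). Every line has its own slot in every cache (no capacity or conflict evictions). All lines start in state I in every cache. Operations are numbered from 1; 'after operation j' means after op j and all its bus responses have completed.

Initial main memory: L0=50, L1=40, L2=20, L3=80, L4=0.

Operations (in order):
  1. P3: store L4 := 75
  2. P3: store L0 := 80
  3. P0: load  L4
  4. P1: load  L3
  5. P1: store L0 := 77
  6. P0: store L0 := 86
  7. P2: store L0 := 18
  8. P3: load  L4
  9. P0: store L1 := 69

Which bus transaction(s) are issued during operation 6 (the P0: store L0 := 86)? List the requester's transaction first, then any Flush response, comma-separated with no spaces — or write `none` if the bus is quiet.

bus = BusRdX,Flush

[1] P3: store L4 := 75 | P0:I, P1:I, P2:I, P3:M(75) | bus: BusRdX
[2] P3: store L0 := 80 | P0:I, P1:I, P2:I, P3:M(80) | bus: BusRdX
[3] P0: load  L4 | P0:S(75), P1:I, P2:I, P3:O(75) | bus: BusRd
[4] P1: load  L3 | P0:I, P1:E(80), P2:I, P3:I | bus: BusRd
[5] P1: store L0 := 77 | P0:I, P1:M(77), P2:I, P3:I | bus: BusRdX,Flush
[6] P0: store L0 := 86 | P0:M(86), P1:I, P2:I, P3:I | bus: BusRdX,Flush
[7] P2: store L0 := 18 | P0:I, P1:I, P2:M(18), P3:I | bus: BusRdX,Flush
[8] P3: load  L4 | P0:S(75), P1:I, P2:I, P3:O(75) | bus: none
[9] P0: store L1 := 69 | P0:M(69), P1:I, P2:I, P3:I | bus: BusRdX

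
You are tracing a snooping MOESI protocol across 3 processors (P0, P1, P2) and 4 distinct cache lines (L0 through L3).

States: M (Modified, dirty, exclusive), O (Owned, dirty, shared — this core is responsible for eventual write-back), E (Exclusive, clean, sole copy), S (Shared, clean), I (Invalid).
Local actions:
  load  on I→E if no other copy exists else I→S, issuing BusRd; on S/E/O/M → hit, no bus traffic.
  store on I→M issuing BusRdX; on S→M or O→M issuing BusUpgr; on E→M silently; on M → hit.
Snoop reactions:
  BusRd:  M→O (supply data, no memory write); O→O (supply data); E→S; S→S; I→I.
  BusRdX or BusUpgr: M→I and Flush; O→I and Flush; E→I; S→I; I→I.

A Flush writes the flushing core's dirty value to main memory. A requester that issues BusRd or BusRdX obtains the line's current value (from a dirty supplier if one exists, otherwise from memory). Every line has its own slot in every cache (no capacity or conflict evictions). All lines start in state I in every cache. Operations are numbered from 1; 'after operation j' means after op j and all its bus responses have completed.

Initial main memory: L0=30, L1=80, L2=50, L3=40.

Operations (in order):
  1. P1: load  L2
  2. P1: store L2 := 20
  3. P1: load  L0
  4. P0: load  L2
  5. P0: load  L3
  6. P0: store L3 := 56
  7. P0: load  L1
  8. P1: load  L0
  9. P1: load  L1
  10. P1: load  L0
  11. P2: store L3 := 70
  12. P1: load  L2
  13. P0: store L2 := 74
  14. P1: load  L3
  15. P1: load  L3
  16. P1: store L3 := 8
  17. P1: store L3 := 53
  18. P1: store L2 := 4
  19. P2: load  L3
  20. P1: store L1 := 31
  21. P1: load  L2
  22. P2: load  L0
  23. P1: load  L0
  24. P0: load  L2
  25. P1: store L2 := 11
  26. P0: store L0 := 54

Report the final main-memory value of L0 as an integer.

  op1 P1: load  L2 → I/E/I on L2; bus BusRd; mem=50
  op2 P1: store L2 := 20 → I/M/I on L2; bus (none); mem=50
  op3 P1: load  L0 → I/E/I on L0; bus BusRd; mem=30
  op4 P0: load  L2 → S/O/I on L2; bus BusRd; mem=50
  op5 P0: load  L3 → E/I/I on L3; bus BusRd; mem=40
  op6 P0: store L3 := 56 → M/I/I on L3; bus (none); mem=40
  op7 P0: load  L1 → E/I/I on L1; bus BusRd; mem=80
  op8 P1: load  L0 → I/E/I on L0; bus (none); mem=30
  op9 P1: load  L1 → S/S/I on L1; bus BusRd; mem=80
  op10 P1: load  L0 → I/E/I on L0; bus (none); mem=30
  op11 P2: store L3 := 70 → I/I/M on L3; bus BusRdX Flush; mem=56
  op12 P1: load  L2 → S/O/I on L2; bus (none); mem=50
  op13 P0: store L2 := 74 → M/I/I on L2; bus BusUpgr Flush; mem=20
  op14 P1: load  L3 → I/S/O on L3; bus BusRd; mem=56
  op15 P1: load  L3 → I/S/O on L3; bus (none); mem=56
  op16 P1: store L3 := 8 → I/M/I on L3; bus BusUpgr Flush; mem=70
  op17 P1: store L3 := 53 → I/M/I on L3; bus (none); mem=70
  op18 P1: store L2 := 4 → I/M/I on L2; bus BusRdX Flush; mem=74
  op19 P2: load  L3 → I/O/S on L3; bus BusRd; mem=70
  op20 P1: store L1 := 31 → I/M/I on L1; bus BusUpgr; mem=80
  op21 P1: load  L2 → I/M/I on L2; bus (none); mem=74
  op22 P2: load  L0 → I/S/S on L0; bus BusRd; mem=30
  op23 P1: load  L0 → I/S/S on L0; bus (none); mem=30
  op24 P0: load  L2 → S/O/I on L2; bus BusRd; mem=74
  op25 P1: store L2 := 11 → I/M/I on L2; bus BusUpgr; mem=74
  op26 P0: store L0 := 54 → M/I/I on L0; bus BusRdX; mem=30

memory[L0] = 30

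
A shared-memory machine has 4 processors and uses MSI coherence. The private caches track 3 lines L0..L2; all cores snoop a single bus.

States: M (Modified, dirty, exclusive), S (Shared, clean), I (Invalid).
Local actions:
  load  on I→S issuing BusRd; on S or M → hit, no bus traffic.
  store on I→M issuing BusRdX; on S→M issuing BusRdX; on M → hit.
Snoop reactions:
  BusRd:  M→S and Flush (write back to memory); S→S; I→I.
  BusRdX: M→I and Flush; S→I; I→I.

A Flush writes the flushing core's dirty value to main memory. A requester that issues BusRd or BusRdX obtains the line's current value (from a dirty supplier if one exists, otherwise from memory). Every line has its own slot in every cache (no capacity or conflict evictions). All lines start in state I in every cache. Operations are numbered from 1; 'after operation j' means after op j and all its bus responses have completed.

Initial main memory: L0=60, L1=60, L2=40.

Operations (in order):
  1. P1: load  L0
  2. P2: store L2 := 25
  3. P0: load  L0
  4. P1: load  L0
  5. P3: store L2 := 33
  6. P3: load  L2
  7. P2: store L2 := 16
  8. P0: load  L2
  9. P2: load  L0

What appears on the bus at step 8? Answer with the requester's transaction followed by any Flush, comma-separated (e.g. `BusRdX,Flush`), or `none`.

bus = BusRd,Flush

1. P1: load  L0  bus=[BusRd]  L0: P0=I P1=S P2=I P3=I  mem[L0]=60
2. P2: store L2 := 25  bus=[BusRdX]  L2: P0=I P1=I P2=M P3=I  mem[L2]=40
3. P0: load  L0  bus=[BusRd]  L0: P0=S P1=S P2=I P3=I  mem[L0]=60
4. P1: load  L0  bus=[-]  L0: P0=S P1=S P2=I P3=I  mem[L0]=60
5. P3: store L2 := 33  bus=[BusRdX,Flush]  L2: P0=I P1=I P2=I P3=M  mem[L2]=25
6. P3: load  L2  bus=[-]  L2: P0=I P1=I P2=I P3=M  mem[L2]=25
7. P2: store L2 := 16  bus=[BusRdX,Flush]  L2: P0=I P1=I P2=M P3=I  mem[L2]=33
8. P0: load  L2  bus=[BusRd,Flush]  L2: P0=S P1=I P2=S P3=I  mem[L2]=16
9. P2: load  L0  bus=[BusRd]  L0: P0=S P1=S P2=S P3=I  mem[L0]=60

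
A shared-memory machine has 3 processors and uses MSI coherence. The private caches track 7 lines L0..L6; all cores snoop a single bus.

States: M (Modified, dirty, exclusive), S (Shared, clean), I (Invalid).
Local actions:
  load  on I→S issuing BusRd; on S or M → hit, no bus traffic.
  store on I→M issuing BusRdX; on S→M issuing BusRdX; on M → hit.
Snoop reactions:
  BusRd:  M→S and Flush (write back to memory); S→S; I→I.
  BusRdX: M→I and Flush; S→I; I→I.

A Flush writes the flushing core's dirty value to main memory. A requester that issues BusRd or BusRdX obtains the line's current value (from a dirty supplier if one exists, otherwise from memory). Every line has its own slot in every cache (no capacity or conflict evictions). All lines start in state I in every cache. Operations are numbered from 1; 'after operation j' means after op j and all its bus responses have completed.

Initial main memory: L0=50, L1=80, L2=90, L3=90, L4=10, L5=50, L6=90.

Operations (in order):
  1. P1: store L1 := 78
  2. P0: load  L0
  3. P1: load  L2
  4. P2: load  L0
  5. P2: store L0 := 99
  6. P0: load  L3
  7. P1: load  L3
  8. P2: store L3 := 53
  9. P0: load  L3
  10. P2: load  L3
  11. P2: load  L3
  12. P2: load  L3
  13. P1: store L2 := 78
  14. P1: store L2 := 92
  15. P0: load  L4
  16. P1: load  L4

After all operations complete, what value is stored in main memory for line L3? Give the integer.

memory[L3] = 53

step 1: P1: store L1 := 78  ⟶  IMI  (L1)  txn=BusRdX  M[L1]=80
step 2: P0: load  L0  ⟶  SII  (L0)  txn=BusRd  M[L0]=50
step 3: P1: load  L2  ⟶  ISI  (L2)  txn=BusRd  M[L2]=90
step 4: P2: load  L0  ⟶  SIS  (L0)  txn=BusRd  M[L0]=50
step 5: P2: store L0 := 99  ⟶  IIM  (L0)  txn=BusRdX  M[L0]=50
step 6: P0: load  L3  ⟶  SII  (L3)  txn=BusRd  M[L3]=90
step 7: P1: load  L3  ⟶  SSI  (L3)  txn=BusRd  M[L3]=90
step 8: P2: store L3 := 53  ⟶  IIM  (L3)  txn=BusRdX  M[L3]=90
step 9: P0: load  L3  ⟶  SIS  (L3)  txn=BusRd+Flush  M[L3]=53
step 10: P2: load  L3  ⟶  SIS  (L3)  txn=∅  M[L3]=53
step 11: P2: load  L3  ⟶  SIS  (L3)  txn=∅  M[L3]=53
step 12: P2: load  L3  ⟶  SIS  (L3)  txn=∅  M[L3]=53
step 13: P1: store L2 := 78  ⟶  IMI  (L2)  txn=BusRdX  M[L2]=90
step 14: P1: store L2 := 92  ⟶  IMI  (L2)  txn=∅  M[L2]=90
step 15: P0: load  L4  ⟶  SII  (L4)  txn=BusRd  M[L4]=10
step 16: P1: load  L4  ⟶  SSI  (L4)  txn=BusRd  M[L4]=10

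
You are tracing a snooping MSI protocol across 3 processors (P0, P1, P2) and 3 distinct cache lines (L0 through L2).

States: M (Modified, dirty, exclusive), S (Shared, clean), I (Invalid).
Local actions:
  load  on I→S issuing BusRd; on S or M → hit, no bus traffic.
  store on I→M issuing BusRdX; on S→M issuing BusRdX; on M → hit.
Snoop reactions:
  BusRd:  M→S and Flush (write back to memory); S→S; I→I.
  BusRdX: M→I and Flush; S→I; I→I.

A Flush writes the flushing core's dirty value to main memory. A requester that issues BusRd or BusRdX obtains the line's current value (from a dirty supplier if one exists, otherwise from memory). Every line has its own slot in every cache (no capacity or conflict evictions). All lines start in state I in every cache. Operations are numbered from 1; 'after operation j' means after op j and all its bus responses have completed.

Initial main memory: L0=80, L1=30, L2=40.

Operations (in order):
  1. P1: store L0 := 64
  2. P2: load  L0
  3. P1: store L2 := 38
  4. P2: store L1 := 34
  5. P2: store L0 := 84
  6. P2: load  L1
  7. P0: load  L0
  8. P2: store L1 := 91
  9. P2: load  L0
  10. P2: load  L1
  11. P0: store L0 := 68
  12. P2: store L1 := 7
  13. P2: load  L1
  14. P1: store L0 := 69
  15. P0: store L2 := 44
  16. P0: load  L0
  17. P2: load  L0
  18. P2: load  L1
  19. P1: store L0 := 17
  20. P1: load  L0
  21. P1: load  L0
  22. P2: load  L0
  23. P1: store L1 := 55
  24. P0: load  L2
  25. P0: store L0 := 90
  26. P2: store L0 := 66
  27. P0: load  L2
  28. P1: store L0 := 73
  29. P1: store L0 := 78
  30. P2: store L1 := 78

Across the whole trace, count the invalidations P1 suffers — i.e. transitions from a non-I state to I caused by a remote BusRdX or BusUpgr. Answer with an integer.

1. P1: store L0 := 64  bus=[BusRdX]  L0: P0=I P1=M P2=I  mem[L0]=80
2. P2: load  L0  bus=[BusRd,Flush]  L0: P0=I P1=S P2=S  mem[L0]=64
3. P1: store L2 := 38  bus=[BusRdX]  L2: P0=I P1=M P2=I  mem[L2]=40
4. P2: store L1 := 34  bus=[BusRdX]  L1: P0=I P1=I P2=M  mem[L1]=30
5. P2: store L0 := 84  bus=[BusRdX]  L0: P0=I P1=I P2=M  mem[L0]=64
6. P2: load  L1  bus=[-]  L1: P0=I P1=I P2=M  mem[L1]=30
7. P0: load  L0  bus=[BusRd,Flush]  L0: P0=S P1=I P2=S  mem[L0]=84
8. P2: store L1 := 91  bus=[-]  L1: P0=I P1=I P2=M  mem[L1]=30
9. P2: load  L0  bus=[-]  L0: P0=S P1=I P2=S  mem[L0]=84
10. P2: load  L1  bus=[-]  L1: P0=I P1=I P2=M  mem[L1]=30
11. P0: store L0 := 68  bus=[BusRdX]  L0: P0=M P1=I P2=I  mem[L0]=84
12. P2: store L1 := 7  bus=[-]  L1: P0=I P1=I P2=M  mem[L1]=30
13. P2: load  L1  bus=[-]  L1: P0=I P1=I P2=M  mem[L1]=30
14. P1: store L0 := 69  bus=[BusRdX,Flush]  L0: P0=I P1=M P2=I  mem[L0]=68
15. P0: store L2 := 44  bus=[BusRdX,Flush]  L2: P0=M P1=I P2=I  mem[L2]=38
16. P0: load  L0  bus=[BusRd,Flush]  L0: P0=S P1=S P2=I  mem[L0]=69
17. P2: load  L0  bus=[BusRd]  L0: P0=S P1=S P2=S  mem[L0]=69
18. P2: load  L1  bus=[-]  L1: P0=I P1=I P2=M  mem[L1]=30
19. P1: store L0 := 17  bus=[BusRdX]  L0: P0=I P1=M P2=I  mem[L0]=69
20. P1: load  L0  bus=[-]  L0: P0=I P1=M P2=I  mem[L0]=69
21. P1: load  L0  bus=[-]  L0: P0=I P1=M P2=I  mem[L0]=69
22. P2: load  L0  bus=[BusRd,Flush]  L0: P0=I P1=S P2=S  mem[L0]=17
23. P1: store L1 := 55  bus=[BusRdX,Flush]  L1: P0=I P1=M P2=I  mem[L1]=7
24. P0: load  L2  bus=[-]  L2: P0=M P1=I P2=I  mem[L2]=38
25. P0: store L0 := 90  bus=[BusRdX]  L0: P0=M P1=I P2=I  mem[L0]=17
26. P2: store L0 := 66  bus=[BusRdX,Flush]  L0: P0=I P1=I P2=M  mem[L0]=90
27. P0: load  L2  bus=[-]  L2: P0=M P1=I P2=I  mem[L2]=38
28. P1: store L0 := 73  bus=[BusRdX,Flush]  L0: P0=I P1=M P2=I  mem[L0]=66
29. P1: store L0 := 78  bus=[-]  L0: P0=I P1=M P2=I  mem[L0]=66
30. P2: store L1 := 78  bus=[BusRdX,Flush]  L1: P0=I P1=I P2=M  mem[L1]=55

invalidations = 4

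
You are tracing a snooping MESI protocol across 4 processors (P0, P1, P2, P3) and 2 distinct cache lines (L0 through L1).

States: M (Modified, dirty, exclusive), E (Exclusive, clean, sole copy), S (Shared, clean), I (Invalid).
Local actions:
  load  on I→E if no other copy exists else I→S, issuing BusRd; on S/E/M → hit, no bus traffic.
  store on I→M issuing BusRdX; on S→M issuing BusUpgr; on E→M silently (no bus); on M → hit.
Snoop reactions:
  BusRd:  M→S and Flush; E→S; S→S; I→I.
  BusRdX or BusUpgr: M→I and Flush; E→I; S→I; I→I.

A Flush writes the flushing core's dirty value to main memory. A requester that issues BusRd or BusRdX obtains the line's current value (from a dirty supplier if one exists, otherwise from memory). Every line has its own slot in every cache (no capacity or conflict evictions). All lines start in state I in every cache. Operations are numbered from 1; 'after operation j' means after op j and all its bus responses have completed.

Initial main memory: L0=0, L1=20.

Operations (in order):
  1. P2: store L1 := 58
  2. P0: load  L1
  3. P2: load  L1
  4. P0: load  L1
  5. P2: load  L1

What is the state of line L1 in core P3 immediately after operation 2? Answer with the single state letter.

step 1: P2: store L1 := 58  ⟶  IIMI  (L1)  txn=BusRdX  M[L1]=20
step 2: P0: load  L1  ⟶  SISI  (L1)  txn=BusRd+Flush  M[L1]=58
step 3: P2: load  L1  ⟶  SISI  (L1)  txn=∅  M[L1]=58
step 4: P0: load  L1  ⟶  SISI  (L1)  txn=∅  M[L1]=58
step 5: P2: load  L1  ⟶  SISI  (L1)  txn=∅  M[L1]=58

state = I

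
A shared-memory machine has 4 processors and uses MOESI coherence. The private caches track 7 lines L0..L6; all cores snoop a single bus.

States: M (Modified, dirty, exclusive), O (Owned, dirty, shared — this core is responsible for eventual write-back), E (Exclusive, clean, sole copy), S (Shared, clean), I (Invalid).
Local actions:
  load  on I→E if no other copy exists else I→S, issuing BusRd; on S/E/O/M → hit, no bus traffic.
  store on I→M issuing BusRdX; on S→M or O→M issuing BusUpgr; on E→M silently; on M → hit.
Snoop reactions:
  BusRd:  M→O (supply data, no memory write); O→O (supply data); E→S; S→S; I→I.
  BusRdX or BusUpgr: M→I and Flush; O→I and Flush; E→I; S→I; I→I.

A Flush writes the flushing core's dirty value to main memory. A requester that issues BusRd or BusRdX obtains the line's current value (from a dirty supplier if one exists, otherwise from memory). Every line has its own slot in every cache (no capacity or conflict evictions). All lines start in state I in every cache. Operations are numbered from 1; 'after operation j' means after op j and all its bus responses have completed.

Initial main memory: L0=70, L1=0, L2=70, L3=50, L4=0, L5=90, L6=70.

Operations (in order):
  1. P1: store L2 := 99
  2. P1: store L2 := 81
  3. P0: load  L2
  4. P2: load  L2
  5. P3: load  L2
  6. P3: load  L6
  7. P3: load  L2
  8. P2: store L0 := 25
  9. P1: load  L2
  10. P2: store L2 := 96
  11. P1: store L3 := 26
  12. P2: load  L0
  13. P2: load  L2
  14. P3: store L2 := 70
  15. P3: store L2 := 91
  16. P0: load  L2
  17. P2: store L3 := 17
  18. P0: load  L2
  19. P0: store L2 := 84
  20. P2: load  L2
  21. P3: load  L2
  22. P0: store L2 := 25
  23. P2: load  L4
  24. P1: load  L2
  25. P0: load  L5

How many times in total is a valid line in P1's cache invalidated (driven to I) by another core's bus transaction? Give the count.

[1] P1: store L2 := 99 | P0:I, P1:M(99), P2:I, P3:I | bus: BusRdX
[2] P1: store L2 := 81 | P0:I, P1:M(81), P2:I, P3:I | bus: none
[3] P0: load  L2 | P0:S(81), P1:O(81), P2:I, P3:I | bus: BusRd
[4] P2: load  L2 | P0:S(81), P1:O(81), P2:S(81), P3:I | bus: BusRd
[5] P3: load  L2 | P0:S(81), P1:O(81), P2:S(81), P3:S(81) | bus: BusRd
[6] P3: load  L6 | P0:I, P1:I, P2:I, P3:E(70) | bus: BusRd
[7] P3: load  L2 | P0:S(81), P1:O(81), P2:S(81), P3:S(81) | bus: none
[8] P2: store L0 := 25 | P0:I, P1:I, P2:M(25), P3:I | bus: BusRdX
[9] P1: load  L2 | P0:S(81), P1:O(81), P2:S(81), P3:S(81) | bus: none
[10] P2: store L2 := 96 | P0:I, P1:I, P2:M(96), P3:I | bus: BusUpgr,Flush
[11] P1: store L3 := 26 | P0:I, P1:M(26), P2:I, P3:I | bus: BusRdX
[12] P2: load  L0 | P0:I, P1:I, P2:M(25), P3:I | bus: none
[13] P2: load  L2 | P0:I, P1:I, P2:M(96), P3:I | bus: none
[14] P3: store L2 := 70 | P0:I, P1:I, P2:I, P3:M(70) | bus: BusRdX,Flush
[15] P3: store L2 := 91 | P0:I, P1:I, P2:I, P3:M(91) | bus: none
[16] P0: load  L2 | P0:S(91), P1:I, P2:I, P3:O(91) | bus: BusRd
[17] P2: store L3 := 17 | P0:I, P1:I, P2:M(17), P3:I | bus: BusRdX,Flush
[18] P0: load  L2 | P0:S(91), P1:I, P2:I, P3:O(91) | bus: none
[19] P0: store L2 := 84 | P0:M(84), P1:I, P2:I, P3:I | bus: BusUpgr,Flush
[20] P2: load  L2 | P0:O(84), P1:I, P2:S(84), P3:I | bus: BusRd
[21] P3: load  L2 | P0:O(84), P1:I, P2:S(84), P3:S(84) | bus: BusRd
[22] P0: store L2 := 25 | P0:M(25), P1:I, P2:I, P3:I | bus: BusUpgr
[23] P2: load  L4 | P0:I, P1:I, P2:E(0), P3:I | bus: BusRd
[24] P1: load  L2 | P0:O(25), P1:S(25), P2:I, P3:I | bus: BusRd
[25] P0: load  L5 | P0:E(90), P1:I, P2:I, P3:I | bus: BusRd

invalidations = 2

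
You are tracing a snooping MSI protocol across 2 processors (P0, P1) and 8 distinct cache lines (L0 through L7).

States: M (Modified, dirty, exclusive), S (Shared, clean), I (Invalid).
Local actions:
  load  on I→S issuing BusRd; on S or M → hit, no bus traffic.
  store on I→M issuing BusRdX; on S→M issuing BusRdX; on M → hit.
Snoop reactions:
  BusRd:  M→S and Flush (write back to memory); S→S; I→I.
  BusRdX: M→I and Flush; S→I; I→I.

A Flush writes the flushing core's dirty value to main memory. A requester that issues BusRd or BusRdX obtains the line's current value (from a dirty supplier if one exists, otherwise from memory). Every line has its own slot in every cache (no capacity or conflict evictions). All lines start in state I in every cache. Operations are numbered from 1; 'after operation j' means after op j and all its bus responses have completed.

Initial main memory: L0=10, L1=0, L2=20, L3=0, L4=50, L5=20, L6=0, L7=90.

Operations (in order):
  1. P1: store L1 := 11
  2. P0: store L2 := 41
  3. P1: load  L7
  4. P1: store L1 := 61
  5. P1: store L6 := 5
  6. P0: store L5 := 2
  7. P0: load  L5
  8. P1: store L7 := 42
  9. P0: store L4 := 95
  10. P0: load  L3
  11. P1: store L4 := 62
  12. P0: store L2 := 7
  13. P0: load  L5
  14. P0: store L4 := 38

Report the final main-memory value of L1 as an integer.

step 1: P1: store L1 := 11  ⟶  IM  (L1)  txn=BusRdX  M[L1]=0
step 2: P0: store L2 := 41  ⟶  MI  (L2)  txn=BusRdX  M[L2]=20
step 3: P1: load  L7  ⟶  IS  (L7)  txn=BusRd  M[L7]=90
step 4: P1: store L1 := 61  ⟶  IM  (L1)  txn=∅  M[L1]=0
step 5: P1: store L6 := 5  ⟶  IM  (L6)  txn=BusRdX  M[L6]=0
step 6: P0: store L5 := 2  ⟶  MI  (L5)  txn=BusRdX  M[L5]=20
step 7: P0: load  L5  ⟶  MI  (L5)  txn=∅  M[L5]=20
step 8: P1: store L7 := 42  ⟶  IM  (L7)  txn=BusRdX  M[L7]=90
step 9: P0: store L4 := 95  ⟶  MI  (L4)  txn=BusRdX  M[L4]=50
step 10: P0: load  L3  ⟶  SI  (L3)  txn=BusRd  M[L3]=0
step 11: P1: store L4 := 62  ⟶  IM  (L4)  txn=BusRdX+Flush  M[L4]=95
step 12: P0: store L2 := 7  ⟶  MI  (L2)  txn=∅  M[L2]=20
step 13: P0: load  L5  ⟶  MI  (L5)  txn=∅  M[L5]=20
step 14: P0: store L4 := 38  ⟶  MI  (L4)  txn=BusRdX+Flush  M[L4]=62

memory[L1] = 0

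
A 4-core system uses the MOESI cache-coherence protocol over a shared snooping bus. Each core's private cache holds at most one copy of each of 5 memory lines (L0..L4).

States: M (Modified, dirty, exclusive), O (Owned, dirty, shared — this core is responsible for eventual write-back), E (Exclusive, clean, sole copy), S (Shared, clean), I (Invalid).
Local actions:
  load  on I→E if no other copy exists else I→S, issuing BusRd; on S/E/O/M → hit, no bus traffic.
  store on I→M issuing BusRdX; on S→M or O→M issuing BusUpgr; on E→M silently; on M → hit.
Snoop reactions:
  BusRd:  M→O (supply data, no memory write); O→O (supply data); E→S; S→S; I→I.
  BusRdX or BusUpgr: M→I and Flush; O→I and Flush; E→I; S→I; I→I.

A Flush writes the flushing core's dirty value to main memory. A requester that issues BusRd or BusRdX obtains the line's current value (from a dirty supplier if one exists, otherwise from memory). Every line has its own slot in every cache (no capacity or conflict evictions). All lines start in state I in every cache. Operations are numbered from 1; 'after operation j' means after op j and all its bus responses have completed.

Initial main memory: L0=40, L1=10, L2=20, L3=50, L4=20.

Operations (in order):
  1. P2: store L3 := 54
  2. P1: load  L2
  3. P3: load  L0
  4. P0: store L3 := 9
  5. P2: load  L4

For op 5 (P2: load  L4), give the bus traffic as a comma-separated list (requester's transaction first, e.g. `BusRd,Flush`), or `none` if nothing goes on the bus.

bus = BusRd

1. P2: store L3 := 54  bus=[BusRdX]  L3: P0=I P1=I P2=M P3=I  mem[L3]=50
2. P1: load  L2  bus=[BusRd]  L2: P0=I P1=E P2=I P3=I  mem[L2]=20
3. P3: load  L0  bus=[BusRd]  L0: P0=I P1=I P2=I P3=E  mem[L0]=40
4. P0: store L3 := 9  bus=[BusRdX,Flush]  L3: P0=M P1=I P2=I P3=I  mem[L3]=54
5. P2: load  L4  bus=[BusRd]  L4: P0=I P1=I P2=E P3=I  mem[L4]=20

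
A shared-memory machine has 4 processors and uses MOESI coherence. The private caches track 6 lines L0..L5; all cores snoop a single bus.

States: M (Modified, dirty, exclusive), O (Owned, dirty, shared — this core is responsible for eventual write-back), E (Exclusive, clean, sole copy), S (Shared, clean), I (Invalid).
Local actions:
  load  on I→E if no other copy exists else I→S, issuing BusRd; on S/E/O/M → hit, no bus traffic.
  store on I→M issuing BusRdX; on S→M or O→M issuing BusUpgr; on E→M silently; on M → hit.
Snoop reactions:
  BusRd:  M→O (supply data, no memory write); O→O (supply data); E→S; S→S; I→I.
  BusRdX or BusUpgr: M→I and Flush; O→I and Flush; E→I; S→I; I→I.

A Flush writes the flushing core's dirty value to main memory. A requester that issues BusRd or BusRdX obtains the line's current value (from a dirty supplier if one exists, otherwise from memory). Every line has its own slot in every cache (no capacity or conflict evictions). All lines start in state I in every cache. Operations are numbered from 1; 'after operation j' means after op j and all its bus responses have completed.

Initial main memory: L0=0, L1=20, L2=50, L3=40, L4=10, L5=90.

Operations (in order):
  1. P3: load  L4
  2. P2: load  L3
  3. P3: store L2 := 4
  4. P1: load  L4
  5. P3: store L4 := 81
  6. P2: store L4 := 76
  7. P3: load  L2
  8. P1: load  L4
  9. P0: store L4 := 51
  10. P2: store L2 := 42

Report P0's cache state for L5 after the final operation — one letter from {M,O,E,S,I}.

[1] P3: load  L4 | P0:I, P1:I, P2:I, P3:E(10) | bus: BusRd
[2] P2: load  L3 | P0:I, P1:I, P2:E(40), P3:I | bus: BusRd
[3] P3: store L2 := 4 | P0:I, P1:I, P2:I, P3:M(4) | bus: BusRdX
[4] P1: load  L4 | P0:I, P1:S(10), P2:I, P3:S(10) | bus: BusRd
[5] P3: store L4 := 81 | P0:I, P1:I, P2:I, P3:M(81) | bus: BusUpgr
[6] P2: store L4 := 76 | P0:I, P1:I, P2:M(76), P3:I | bus: BusRdX,Flush
[7] P3: load  L2 | P0:I, P1:I, P2:I, P3:M(4) | bus: none
[8] P1: load  L4 | P0:I, P1:S(76), P2:O(76), P3:I | bus: BusRd
[9] P0: store L4 := 51 | P0:M(51), P1:I, P2:I, P3:I | bus: BusRdX,Flush
[10] P2: store L2 := 42 | P0:I, P1:I, P2:M(42), P3:I | bus: BusRdX,Flush

state = I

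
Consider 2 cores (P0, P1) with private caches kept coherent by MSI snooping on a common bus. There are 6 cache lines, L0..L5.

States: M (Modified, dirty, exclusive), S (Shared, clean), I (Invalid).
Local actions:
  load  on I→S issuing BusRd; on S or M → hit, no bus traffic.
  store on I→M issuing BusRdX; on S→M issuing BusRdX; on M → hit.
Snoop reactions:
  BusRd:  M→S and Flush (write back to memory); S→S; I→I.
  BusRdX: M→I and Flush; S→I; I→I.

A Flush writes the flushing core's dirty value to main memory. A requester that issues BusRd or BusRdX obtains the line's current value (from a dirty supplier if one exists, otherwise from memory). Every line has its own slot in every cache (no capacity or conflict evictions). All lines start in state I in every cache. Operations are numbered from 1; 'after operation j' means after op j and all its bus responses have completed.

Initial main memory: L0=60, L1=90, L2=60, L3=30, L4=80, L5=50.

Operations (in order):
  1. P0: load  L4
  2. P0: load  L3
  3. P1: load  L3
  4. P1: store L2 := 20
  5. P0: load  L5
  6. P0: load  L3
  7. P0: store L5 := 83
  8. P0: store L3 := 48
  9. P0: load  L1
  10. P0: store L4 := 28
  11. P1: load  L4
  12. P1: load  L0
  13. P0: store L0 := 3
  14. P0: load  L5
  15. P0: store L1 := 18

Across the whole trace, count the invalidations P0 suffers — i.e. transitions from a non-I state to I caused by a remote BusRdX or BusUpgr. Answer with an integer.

[1] P0: load  L4 | P0:S(80), P1:I | bus: BusRd
[2] P0: load  L3 | P0:S(30), P1:I | bus: BusRd
[3] P1: load  L3 | P0:S(30), P1:S(30) | bus: BusRd
[4] P1: store L2 := 20 | P0:I, P1:M(20) | bus: BusRdX
[5] P0: load  L5 | P0:S(50), P1:I | bus: BusRd
[6] P0: load  L3 | P0:S(30), P1:S(30) | bus: none
[7] P0: store L5 := 83 | P0:M(83), P1:I | bus: BusRdX
[8] P0: store L3 := 48 | P0:M(48), P1:I | bus: BusRdX
[9] P0: load  L1 | P0:S(90), P1:I | bus: BusRd
[10] P0: store L4 := 28 | P0:M(28), P1:I | bus: BusRdX
[11] P1: load  L4 | P0:S(28), P1:S(28) | bus: BusRd,Flush
[12] P1: load  L0 | P0:I, P1:S(60) | bus: BusRd
[13] P0: store L0 := 3 | P0:M(3), P1:I | bus: BusRdX
[14] P0: load  L5 | P0:M(83), P1:I | bus: none
[15] P0: store L1 := 18 | P0:M(18), P1:I | bus: BusRdX

invalidations = 0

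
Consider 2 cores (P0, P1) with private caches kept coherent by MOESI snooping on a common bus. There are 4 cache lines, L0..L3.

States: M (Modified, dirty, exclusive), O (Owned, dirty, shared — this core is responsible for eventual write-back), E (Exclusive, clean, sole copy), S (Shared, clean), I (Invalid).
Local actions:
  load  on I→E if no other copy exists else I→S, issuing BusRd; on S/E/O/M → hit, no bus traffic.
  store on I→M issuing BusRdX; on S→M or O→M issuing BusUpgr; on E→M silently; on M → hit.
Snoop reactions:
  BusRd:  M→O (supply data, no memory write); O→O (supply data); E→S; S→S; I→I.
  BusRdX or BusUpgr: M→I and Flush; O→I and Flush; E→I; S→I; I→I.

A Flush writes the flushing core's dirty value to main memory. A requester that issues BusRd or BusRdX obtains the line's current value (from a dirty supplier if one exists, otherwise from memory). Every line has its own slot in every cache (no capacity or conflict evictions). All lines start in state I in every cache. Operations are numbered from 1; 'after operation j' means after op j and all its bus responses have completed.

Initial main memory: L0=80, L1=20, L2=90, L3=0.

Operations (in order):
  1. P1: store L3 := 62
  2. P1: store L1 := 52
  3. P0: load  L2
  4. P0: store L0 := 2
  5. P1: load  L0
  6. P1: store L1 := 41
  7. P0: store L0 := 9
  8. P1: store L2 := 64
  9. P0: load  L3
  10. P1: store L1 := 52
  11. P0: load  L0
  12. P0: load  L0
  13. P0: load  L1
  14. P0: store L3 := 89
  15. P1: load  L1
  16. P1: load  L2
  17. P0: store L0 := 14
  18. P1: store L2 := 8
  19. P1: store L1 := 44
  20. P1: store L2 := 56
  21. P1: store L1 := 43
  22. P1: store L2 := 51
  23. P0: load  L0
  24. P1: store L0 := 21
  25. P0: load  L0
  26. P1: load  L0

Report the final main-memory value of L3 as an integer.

  op1 P1: store L3 := 62 → I/M on L3; bus BusRdX; mem=0
  op2 P1: store L1 := 52 → I/M on L1; bus BusRdX; mem=20
  op3 P0: load  L2 → E/I on L2; bus BusRd; mem=90
  op4 P0: store L0 := 2 → M/I on L0; bus BusRdX; mem=80
  op5 P1: load  L0 → O/S on L0; bus BusRd; mem=80
  op6 P1: store L1 := 41 → I/M on L1; bus (none); mem=20
  op7 P0: store L0 := 9 → M/I on L0; bus BusUpgr; mem=80
  op8 P1: store L2 := 64 → I/M on L2; bus BusRdX; mem=90
  op9 P0: load  L3 → S/O on L3; bus BusRd; mem=0
  op10 P1: store L1 := 52 → I/M on L1; bus (none); mem=20
  op11 P0: load  L0 → M/I on L0; bus (none); mem=80
  op12 P0: load  L0 → M/I on L0; bus (none); mem=80
  op13 P0: load  L1 → S/O on L1; bus BusRd; mem=20
  op14 P0: store L3 := 89 → M/I on L3; bus BusUpgr Flush; mem=62
  op15 P1: load  L1 → S/O on L1; bus (none); mem=20
  op16 P1: load  L2 → I/M on L2; bus (none); mem=90
  op17 P0: store L0 := 14 → M/I on L0; bus (none); mem=80
  op18 P1: store L2 := 8 → I/M on L2; bus (none); mem=90
  op19 P1: store L1 := 44 → I/M on L1; bus BusUpgr; mem=20
  op20 P1: store L2 := 56 → I/M on L2; bus (none); mem=90
  op21 P1: store L1 := 43 → I/M on L1; bus (none); mem=20
  op22 P1: store L2 := 51 → I/M on L2; bus (none); mem=90
  op23 P0: load  L0 → M/I on L0; bus (none); mem=80
  op24 P1: store L0 := 21 → I/M on L0; bus BusRdX Flush; mem=14
  op25 P0: load  L0 → S/O on L0; bus BusRd; mem=14
  op26 P1: load  L0 → S/O on L0; bus (none); mem=14

memory[L3] = 62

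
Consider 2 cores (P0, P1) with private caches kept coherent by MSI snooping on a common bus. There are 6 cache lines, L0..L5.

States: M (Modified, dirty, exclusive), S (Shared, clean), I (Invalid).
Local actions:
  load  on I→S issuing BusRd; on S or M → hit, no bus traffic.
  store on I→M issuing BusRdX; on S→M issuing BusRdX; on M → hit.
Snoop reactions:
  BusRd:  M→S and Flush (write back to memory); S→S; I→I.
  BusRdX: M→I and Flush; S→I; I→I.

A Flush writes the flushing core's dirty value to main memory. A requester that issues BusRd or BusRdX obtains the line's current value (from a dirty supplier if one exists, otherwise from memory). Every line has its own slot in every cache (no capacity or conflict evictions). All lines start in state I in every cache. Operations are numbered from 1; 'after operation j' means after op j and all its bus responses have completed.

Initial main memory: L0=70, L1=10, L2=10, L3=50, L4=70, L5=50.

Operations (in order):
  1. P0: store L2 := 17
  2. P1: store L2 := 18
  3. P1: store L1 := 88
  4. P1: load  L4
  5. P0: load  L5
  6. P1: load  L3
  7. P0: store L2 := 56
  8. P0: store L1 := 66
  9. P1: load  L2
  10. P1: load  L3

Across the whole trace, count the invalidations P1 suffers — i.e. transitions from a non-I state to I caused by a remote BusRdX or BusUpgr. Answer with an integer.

1. P0: store L2 := 17  bus=[BusRdX]  L2: P0=M P1=I  mem[L2]=10
2. P1: store L2 := 18  bus=[BusRdX,Flush]  L2: P0=I P1=M  mem[L2]=17
3. P1: store L1 := 88  bus=[BusRdX]  L1: P0=I P1=M  mem[L1]=10
4. P1: load  L4  bus=[BusRd]  L4: P0=I P1=S  mem[L4]=70
5. P0: load  L5  bus=[BusRd]  L5: P0=S P1=I  mem[L5]=50
6. P1: load  L3  bus=[BusRd]  L3: P0=I P1=S  mem[L3]=50
7. P0: store L2 := 56  bus=[BusRdX,Flush]  L2: P0=M P1=I  mem[L2]=18
8. P0: store L1 := 66  bus=[BusRdX,Flush]  L1: P0=M P1=I  mem[L1]=88
9. P1: load  L2  bus=[BusRd,Flush]  L2: P0=S P1=S  mem[L2]=56
10. P1: load  L3  bus=[-]  L3: P0=I P1=S  mem[L3]=50

invalidations = 2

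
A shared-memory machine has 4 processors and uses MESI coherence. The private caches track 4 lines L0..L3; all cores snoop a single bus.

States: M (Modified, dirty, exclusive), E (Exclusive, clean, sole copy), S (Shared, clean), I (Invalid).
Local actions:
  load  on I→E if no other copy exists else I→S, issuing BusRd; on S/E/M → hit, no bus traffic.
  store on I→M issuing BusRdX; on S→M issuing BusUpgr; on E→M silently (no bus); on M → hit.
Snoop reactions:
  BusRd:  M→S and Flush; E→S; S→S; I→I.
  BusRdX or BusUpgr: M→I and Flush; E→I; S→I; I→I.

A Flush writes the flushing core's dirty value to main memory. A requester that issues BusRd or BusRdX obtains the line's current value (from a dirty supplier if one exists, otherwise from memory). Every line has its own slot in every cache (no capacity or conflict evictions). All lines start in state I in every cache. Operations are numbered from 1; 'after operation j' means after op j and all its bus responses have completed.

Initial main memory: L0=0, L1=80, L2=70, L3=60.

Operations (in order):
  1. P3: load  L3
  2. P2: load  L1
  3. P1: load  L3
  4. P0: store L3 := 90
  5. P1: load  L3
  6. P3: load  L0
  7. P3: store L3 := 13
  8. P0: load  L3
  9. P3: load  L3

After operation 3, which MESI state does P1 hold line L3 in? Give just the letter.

state = S

step 1: P3: load  L3  ⟶  IIIE  (L3)  txn=BusRd  M[L3]=60
step 2: P2: load  L1  ⟶  IIEI  (L1)  txn=BusRd  M[L1]=80
step 3: P1: load  L3  ⟶  ISIS  (L3)  txn=BusRd  M[L3]=60
step 4: P0: store L3 := 90  ⟶  MIII  (L3)  txn=BusRdX  M[L3]=60
step 5: P1: load  L3  ⟶  SSII  (L3)  txn=BusRd+Flush  M[L3]=90
step 6: P3: load  L0  ⟶  IIIE  (L0)  txn=BusRd  M[L0]=0
step 7: P3: store L3 := 13  ⟶  IIIM  (L3)  txn=BusRdX  M[L3]=90
step 8: P0: load  L3  ⟶  SIIS  (L3)  txn=BusRd+Flush  M[L3]=13
step 9: P3: load  L3  ⟶  SIIS  (L3)  txn=∅  M[L3]=13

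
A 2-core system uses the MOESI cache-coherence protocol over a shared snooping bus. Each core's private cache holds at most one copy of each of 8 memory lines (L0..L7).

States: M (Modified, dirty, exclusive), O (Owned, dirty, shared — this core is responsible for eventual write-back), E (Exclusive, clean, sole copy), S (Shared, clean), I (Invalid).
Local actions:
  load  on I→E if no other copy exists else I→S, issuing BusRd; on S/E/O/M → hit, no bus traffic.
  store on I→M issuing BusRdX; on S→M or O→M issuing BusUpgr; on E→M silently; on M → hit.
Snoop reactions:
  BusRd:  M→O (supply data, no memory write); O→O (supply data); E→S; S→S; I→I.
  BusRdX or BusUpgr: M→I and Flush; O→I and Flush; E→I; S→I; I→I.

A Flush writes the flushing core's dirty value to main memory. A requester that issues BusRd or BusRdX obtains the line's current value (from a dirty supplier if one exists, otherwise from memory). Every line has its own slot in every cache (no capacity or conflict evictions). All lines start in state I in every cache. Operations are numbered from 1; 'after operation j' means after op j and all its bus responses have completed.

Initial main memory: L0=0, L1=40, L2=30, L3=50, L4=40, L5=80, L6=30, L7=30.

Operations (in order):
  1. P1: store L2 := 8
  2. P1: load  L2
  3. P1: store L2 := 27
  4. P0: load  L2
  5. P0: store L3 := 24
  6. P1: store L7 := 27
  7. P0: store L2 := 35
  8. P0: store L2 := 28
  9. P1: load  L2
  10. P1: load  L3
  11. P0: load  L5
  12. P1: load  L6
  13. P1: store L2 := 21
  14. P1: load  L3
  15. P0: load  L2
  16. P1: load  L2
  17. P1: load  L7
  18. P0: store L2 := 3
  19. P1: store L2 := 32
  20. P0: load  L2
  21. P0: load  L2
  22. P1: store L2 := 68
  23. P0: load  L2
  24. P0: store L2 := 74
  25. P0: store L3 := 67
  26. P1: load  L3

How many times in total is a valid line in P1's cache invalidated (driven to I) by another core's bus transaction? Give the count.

[1] P1: store L2 := 8 | P0:I, P1:M(8) | bus: BusRdX
[2] P1: load  L2 | P0:I, P1:M(8) | bus: none
[3] P1: store L2 := 27 | P0:I, P1:M(27) | bus: none
[4] P0: load  L2 | P0:S(27), P1:O(27) | bus: BusRd
[5] P0: store L3 := 24 | P0:M(24), P1:I | bus: BusRdX
[6] P1: store L7 := 27 | P0:I, P1:M(27) | bus: BusRdX
[7] P0: store L2 := 35 | P0:M(35), P1:I | bus: BusUpgr,Flush
[8] P0: store L2 := 28 | P0:M(28), P1:I | bus: none
[9] P1: load  L2 | P0:O(28), P1:S(28) | bus: BusRd
[10] P1: load  L3 | P0:O(24), P1:S(24) | bus: BusRd
[11] P0: load  L5 | P0:E(80), P1:I | bus: BusRd
[12] P1: load  L6 | P0:I, P1:E(30) | bus: BusRd
[13] P1: store L2 := 21 | P0:I, P1:M(21) | bus: BusUpgr,Flush
[14] P1: load  L3 | P0:O(24), P1:S(24) | bus: none
[15] P0: load  L2 | P0:S(21), P1:O(21) | bus: BusRd
[16] P1: load  L2 | P0:S(21), P1:O(21) | bus: none
[17] P1: load  L7 | P0:I, P1:M(27) | bus: none
[18] P0: store L2 := 3 | P0:M(3), P1:I | bus: BusUpgr,Flush
[19] P1: store L2 := 32 | P0:I, P1:M(32) | bus: BusRdX,Flush
[20] P0: load  L2 | P0:S(32), P1:O(32) | bus: BusRd
[21] P0: load  L2 | P0:S(32), P1:O(32) | bus: none
[22] P1: store L2 := 68 | P0:I, P1:M(68) | bus: BusUpgr
[23] P0: load  L2 | P0:S(68), P1:O(68) | bus: BusRd
[24] P0: store L2 := 74 | P0:M(74), P1:I | bus: BusUpgr,Flush
[25] P0: store L3 := 67 | P0:M(67), P1:I | bus: BusUpgr
[26] P1: load  L3 | P0:O(67), P1:S(67) | bus: BusRd

invalidations = 4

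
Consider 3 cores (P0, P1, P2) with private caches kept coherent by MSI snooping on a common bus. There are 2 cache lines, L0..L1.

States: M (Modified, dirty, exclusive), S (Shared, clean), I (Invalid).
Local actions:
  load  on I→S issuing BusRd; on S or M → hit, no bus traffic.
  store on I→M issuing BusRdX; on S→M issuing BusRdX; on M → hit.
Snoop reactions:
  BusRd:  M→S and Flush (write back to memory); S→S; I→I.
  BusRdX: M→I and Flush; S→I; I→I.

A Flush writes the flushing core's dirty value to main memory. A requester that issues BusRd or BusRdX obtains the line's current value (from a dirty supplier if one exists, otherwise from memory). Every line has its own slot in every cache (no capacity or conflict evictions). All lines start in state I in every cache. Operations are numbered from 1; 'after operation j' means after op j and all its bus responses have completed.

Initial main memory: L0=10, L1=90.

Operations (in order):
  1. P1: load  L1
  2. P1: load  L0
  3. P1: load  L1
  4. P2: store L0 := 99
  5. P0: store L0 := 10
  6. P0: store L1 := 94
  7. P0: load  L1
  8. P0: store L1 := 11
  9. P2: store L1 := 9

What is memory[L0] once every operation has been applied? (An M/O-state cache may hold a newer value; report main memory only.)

step 1: P1: load  L1  ⟶  ISI  (L1)  txn=BusRd  M[L1]=90
step 2: P1: load  L0  ⟶  ISI  (L0)  txn=BusRd  M[L0]=10
step 3: P1: load  L1  ⟶  ISI  (L1)  txn=∅  M[L1]=90
step 4: P2: store L0 := 99  ⟶  IIM  (L0)  txn=BusRdX  M[L0]=10
step 5: P0: store L0 := 10  ⟶  MII  (L0)  txn=BusRdX+Flush  M[L0]=99
step 6: P0: store L1 := 94  ⟶  MII  (L1)  txn=BusRdX  M[L1]=90
step 7: P0: load  L1  ⟶  MII  (L1)  txn=∅  M[L1]=90
step 8: P0: store L1 := 11  ⟶  MII  (L1)  txn=∅  M[L1]=90
step 9: P2: store L1 := 9  ⟶  IIM  (L1)  txn=BusRdX+Flush  M[L1]=11

memory[L0] = 99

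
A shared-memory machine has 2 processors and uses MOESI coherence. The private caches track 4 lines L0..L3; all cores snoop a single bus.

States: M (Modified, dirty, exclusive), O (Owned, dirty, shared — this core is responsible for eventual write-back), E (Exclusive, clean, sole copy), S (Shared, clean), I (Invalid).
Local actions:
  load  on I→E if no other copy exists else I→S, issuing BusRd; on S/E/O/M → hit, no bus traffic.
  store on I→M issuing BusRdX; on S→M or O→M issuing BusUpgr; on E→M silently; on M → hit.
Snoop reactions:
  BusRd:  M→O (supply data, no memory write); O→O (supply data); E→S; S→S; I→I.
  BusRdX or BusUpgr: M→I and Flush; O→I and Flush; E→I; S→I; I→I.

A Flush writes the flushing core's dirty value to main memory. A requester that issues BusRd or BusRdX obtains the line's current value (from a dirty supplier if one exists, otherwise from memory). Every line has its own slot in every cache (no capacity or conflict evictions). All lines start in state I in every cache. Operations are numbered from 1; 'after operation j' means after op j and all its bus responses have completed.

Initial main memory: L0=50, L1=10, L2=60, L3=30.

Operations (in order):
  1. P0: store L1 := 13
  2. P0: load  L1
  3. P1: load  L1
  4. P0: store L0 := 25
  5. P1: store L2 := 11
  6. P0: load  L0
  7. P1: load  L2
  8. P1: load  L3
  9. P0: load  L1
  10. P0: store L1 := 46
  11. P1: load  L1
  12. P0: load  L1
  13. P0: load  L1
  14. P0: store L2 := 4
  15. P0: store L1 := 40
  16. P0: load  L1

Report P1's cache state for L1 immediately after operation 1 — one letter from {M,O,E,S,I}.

  op1 P0: store L1 := 13 → M/I on L1; bus BusRdX; mem=10
  op2 P0: load  L1 → M/I on L1; bus (none); mem=10
  op3 P1: load  L1 → O/S on L1; bus BusRd; mem=10
  op4 P0: store L0 := 25 → M/I on L0; bus BusRdX; mem=50
  op5 P1: store L2 := 11 → I/M on L2; bus BusRdX; mem=60
  op6 P0: load  L0 → M/I on L0; bus (none); mem=50
  op7 P1: load  L2 → I/M on L2; bus (none); mem=60
  op8 P1: load  L3 → I/E on L3; bus BusRd; mem=30
  op9 P0: load  L1 → O/S on L1; bus (none); mem=10
  op10 P0: store L1 := 46 → M/I on L1; bus BusUpgr; mem=10
  op11 P1: load  L1 → O/S on L1; bus BusRd; mem=10
  op12 P0: load  L1 → O/S on L1; bus (none); mem=10
  op13 P0: load  L1 → O/S on L1; bus (none); mem=10
  op14 P0: store L2 := 4 → M/I on L2; bus BusRdX Flush; mem=11
  op15 P0: store L1 := 40 → M/I on L1; bus BusUpgr; mem=10
  op16 P0: load  L1 → M/I on L1; bus (none); mem=10

state = I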